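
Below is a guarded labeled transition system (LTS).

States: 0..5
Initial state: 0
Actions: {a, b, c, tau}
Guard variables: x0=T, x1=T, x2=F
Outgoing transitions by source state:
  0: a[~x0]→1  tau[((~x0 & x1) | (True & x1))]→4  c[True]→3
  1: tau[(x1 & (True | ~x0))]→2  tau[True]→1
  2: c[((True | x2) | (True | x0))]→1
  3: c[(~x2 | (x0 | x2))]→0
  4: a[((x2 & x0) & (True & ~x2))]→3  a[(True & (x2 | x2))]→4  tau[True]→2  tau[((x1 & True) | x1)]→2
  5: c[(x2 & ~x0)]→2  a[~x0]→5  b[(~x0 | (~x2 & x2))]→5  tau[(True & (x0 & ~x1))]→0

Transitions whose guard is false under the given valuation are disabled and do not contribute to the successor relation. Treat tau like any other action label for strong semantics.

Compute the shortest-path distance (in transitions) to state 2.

Answer: 2

Trace:
Breadth-first toward 2:
  Layer 0: {0}
  Layer 1: {3,4}
  Layer 2: {2}
first hit 2 at d=2 via tau·tau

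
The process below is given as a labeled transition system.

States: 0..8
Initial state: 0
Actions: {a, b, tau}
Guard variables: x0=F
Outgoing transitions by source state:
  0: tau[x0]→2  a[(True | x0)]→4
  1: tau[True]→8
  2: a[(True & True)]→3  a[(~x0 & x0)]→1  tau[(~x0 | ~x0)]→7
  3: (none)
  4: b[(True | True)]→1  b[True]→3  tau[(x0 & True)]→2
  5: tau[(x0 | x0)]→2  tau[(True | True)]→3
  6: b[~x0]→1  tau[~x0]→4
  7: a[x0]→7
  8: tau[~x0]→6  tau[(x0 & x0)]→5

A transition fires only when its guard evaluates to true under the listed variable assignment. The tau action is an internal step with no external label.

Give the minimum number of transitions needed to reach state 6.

Answer: 4

Working:
Breadth-first toward 6:
  Layer 0: {0}
  Layer 1: {4}
  Layer 2: {1,3}
  Layer 3: {8}
  Layer 4: {6}
first hit 6 at d=4 via a·b·tau·tau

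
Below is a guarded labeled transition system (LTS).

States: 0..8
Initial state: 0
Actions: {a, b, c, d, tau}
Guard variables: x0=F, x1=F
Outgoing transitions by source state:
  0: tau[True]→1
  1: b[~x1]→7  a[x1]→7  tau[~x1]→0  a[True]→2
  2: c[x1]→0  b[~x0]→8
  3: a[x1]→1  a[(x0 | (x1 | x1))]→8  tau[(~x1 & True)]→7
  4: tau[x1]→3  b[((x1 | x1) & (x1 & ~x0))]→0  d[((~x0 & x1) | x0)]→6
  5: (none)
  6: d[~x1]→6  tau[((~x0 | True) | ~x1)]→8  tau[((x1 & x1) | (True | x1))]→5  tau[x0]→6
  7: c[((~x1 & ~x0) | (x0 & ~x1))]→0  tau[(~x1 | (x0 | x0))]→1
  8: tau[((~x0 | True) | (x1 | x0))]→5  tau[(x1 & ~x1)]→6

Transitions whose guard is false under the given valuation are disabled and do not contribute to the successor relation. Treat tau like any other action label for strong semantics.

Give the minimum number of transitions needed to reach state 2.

BFS to 2:
  Layer 0: {0}
  Layer 1: {1}
  Layer 2: {2,7}
2 enters at depth 2; path tau·a

Answer: 2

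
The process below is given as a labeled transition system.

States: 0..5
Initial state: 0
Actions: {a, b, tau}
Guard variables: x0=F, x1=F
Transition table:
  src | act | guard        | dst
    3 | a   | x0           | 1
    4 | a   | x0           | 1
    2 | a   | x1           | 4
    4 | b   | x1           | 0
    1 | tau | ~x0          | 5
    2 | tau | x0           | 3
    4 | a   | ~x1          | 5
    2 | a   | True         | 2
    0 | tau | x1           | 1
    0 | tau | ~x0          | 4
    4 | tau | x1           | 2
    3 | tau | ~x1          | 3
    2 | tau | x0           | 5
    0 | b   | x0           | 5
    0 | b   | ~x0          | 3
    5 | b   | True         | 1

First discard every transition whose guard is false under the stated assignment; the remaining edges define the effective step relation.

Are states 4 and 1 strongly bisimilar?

Refine partition for ~:
  π0 = {{0,1,2,3,4,5}}
  π1 = {{0},{1,3},{2,4},{5}}
  π2 = {{0},{1},{2},{3},{4},{5}}
Fixed point at round 3; 6 class(es).
class of 4: {4}; class of 1: {1}

Answer: NOT BISIMILAR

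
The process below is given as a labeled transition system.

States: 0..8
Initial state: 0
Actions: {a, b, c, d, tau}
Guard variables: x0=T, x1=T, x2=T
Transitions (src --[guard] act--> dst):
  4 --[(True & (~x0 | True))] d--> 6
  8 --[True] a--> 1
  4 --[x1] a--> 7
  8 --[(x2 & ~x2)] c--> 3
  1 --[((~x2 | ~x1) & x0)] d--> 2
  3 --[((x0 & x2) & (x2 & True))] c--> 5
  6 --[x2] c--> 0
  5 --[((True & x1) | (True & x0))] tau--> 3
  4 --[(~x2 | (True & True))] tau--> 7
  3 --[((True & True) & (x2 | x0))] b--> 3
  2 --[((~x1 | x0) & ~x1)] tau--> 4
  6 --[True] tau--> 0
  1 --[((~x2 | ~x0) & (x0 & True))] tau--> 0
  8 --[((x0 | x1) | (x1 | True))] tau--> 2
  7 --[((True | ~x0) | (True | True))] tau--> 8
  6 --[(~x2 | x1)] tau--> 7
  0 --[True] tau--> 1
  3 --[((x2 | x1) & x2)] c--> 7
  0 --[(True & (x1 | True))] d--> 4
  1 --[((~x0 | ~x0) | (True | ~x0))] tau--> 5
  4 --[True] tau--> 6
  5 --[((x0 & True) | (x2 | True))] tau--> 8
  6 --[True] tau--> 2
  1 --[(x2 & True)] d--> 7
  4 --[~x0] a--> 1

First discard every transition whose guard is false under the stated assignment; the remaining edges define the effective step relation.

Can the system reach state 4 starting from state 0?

Guard filter leaves 20 enabled edge(s).
Layer 0: {0}
Layer 1: {1,4}  cumulative {0,1,4}
Layer 2: {5,6,7}  cumulative {0,1,4,5,6,7}
Layer 3: {2,3,8}  cumulative {0,1,2,3,4,5,6,7,8}
Reach set: {0,1,2,3,4,5,6,7,8}
trace reaching 4: d

Answer: REACHABLE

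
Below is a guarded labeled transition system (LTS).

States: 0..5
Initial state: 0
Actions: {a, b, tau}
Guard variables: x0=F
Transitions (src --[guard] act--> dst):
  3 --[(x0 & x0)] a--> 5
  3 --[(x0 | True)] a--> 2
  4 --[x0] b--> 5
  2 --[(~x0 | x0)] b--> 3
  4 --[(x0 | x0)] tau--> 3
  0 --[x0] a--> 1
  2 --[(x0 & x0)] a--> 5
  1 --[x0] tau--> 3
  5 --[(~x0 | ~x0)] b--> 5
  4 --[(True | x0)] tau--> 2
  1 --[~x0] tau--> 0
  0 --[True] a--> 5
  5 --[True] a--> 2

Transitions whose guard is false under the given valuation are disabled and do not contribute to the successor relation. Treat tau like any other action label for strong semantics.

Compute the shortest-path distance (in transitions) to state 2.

BFS to 2:
  depth 0: {0}
  depth 1: {5}
  depth 2: {2}
first hit 2 at d=2 via a·a

Answer: 2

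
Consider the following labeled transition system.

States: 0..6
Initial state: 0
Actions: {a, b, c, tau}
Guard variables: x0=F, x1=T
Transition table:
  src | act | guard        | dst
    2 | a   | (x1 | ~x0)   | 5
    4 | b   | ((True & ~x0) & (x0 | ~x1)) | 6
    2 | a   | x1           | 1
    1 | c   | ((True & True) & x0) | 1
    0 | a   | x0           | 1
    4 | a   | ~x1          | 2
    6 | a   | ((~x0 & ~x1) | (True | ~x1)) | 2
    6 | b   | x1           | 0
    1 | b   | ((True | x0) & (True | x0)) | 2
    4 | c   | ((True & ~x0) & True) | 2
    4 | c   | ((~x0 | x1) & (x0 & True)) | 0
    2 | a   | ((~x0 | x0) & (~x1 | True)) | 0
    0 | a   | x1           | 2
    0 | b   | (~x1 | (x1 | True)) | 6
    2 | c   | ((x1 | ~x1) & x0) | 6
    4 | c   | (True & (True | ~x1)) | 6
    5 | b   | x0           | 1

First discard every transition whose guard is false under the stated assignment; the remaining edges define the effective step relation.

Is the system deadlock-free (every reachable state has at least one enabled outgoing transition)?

Reach set: {0,1,2,5,6}
  0: a→2  b→6  [2 exit(s)]
  1: b→2  [1 exit(s)]
  2: a→0  a→1  a→5  [3 exit(s)]
  5: ∅  [deadlock]
  6: a→2  b→0  [2 exit(s)]
trace reaching 5: a·a

Answer: DEADLOCK at state 5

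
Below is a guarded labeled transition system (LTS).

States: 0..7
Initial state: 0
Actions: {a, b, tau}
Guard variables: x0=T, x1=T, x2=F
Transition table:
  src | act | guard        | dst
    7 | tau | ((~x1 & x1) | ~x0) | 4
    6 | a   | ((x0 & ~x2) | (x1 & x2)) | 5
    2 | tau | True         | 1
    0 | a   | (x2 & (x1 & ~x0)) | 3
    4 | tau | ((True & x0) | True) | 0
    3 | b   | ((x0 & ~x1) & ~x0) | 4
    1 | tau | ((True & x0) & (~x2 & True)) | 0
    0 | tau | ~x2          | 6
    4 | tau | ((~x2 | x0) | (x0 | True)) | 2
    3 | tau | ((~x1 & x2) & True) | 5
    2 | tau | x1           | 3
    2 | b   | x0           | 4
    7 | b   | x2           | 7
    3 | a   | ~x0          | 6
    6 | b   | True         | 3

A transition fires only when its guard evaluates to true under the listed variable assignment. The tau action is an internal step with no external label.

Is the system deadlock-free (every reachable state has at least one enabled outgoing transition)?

Answer: DEADLOCK at state 3

Analysis:
Reachable = {0,3,5,6}
  0: tau→6  [1 exit(s)]
  3: ∅  [STUCK]
  5: ∅  [STUCK]
  6: a→5  b→3  [2 exit(s)]
Path to 3: tau·b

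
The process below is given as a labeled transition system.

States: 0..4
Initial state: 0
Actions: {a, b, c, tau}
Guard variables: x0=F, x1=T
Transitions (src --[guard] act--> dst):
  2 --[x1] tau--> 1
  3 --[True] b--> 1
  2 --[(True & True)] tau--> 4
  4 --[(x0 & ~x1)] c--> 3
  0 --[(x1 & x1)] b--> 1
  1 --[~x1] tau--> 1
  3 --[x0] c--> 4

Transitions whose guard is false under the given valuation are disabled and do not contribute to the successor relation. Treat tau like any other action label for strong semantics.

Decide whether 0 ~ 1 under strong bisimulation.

Bisimulation quotient by refinement:
  π0 = {{0,1,2,3,4}}
  π1 = {{0,3},{1,4},{2}}
Fixed point at round 2; 3 class(es).
[0]={0,3}  [1]={1,4}

Answer: NOT BISIMILAR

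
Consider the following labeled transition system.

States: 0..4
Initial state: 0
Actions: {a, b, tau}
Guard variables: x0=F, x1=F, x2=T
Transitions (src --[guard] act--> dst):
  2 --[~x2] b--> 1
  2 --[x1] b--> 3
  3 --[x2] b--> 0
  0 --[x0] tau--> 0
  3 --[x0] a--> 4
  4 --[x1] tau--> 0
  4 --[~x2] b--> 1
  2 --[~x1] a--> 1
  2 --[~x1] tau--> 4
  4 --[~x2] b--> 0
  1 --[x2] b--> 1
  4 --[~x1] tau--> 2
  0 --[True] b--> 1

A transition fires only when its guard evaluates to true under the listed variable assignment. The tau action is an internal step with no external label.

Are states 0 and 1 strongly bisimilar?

Compute ~ classes (split until stable):
  round 0: {{0,1,2,3,4}}
  round 1: {{0,1,3},{2},{4}}
stable after 2 split(s): 3 block(s)
0∈{0,1,3}, 1∈{0,1,3}

Answer: BISIMILAR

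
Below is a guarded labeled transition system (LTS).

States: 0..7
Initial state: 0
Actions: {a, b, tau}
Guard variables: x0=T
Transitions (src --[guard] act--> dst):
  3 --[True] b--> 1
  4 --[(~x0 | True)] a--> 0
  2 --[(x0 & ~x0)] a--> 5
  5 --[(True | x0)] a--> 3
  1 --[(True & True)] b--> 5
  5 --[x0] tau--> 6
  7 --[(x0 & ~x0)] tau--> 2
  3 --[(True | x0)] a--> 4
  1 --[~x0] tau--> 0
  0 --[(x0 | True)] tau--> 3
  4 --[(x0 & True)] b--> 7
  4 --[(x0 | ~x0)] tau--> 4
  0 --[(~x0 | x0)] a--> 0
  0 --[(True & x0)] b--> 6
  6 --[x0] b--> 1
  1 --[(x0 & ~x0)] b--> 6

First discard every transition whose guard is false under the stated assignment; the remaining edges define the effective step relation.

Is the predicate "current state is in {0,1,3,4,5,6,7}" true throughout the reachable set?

Inv-set: {0,1,3,4,5,6,7}
Reach set: {0,1,3,4,5,6,7}
  0: ✓
  1: ✓
  3: ✓
  4: ✓
  5: ✓
  6: ✓
  7: ✓

Answer: INVARIANT HOLDS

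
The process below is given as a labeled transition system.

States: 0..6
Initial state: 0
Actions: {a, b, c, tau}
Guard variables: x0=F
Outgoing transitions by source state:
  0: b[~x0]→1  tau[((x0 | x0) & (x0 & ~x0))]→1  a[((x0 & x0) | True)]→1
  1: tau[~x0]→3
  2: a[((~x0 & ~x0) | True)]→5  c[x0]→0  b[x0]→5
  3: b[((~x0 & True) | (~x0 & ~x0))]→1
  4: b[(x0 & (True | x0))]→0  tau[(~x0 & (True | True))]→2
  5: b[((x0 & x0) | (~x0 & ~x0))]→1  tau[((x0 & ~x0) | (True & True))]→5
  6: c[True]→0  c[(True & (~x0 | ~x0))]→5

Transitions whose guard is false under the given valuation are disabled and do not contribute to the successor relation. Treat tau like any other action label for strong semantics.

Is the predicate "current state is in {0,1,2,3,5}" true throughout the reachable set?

Answer: INVARIANT HOLDS

Analysis:
Inv-set: {0,1,2,3,5}
Reach set: {0,1,3}
  0: ✓
  1: ✓
  3: ✓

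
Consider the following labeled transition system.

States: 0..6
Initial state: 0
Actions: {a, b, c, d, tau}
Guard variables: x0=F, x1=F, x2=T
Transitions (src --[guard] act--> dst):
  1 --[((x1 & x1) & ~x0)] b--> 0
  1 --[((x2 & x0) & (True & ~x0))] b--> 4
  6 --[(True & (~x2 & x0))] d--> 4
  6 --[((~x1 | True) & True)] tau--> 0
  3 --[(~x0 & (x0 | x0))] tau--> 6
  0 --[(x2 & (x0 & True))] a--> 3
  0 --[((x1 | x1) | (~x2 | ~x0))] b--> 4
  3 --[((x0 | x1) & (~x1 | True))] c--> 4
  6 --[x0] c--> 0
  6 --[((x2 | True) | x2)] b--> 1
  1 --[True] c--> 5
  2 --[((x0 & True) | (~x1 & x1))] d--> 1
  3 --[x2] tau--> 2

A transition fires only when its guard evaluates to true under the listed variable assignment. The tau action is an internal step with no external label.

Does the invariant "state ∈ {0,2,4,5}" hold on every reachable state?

Answer: INVARIANT HOLDS

Analysis:
Allowed set {0,2,4,5}
Reachable = {0,4}
  0: ok
  4: ok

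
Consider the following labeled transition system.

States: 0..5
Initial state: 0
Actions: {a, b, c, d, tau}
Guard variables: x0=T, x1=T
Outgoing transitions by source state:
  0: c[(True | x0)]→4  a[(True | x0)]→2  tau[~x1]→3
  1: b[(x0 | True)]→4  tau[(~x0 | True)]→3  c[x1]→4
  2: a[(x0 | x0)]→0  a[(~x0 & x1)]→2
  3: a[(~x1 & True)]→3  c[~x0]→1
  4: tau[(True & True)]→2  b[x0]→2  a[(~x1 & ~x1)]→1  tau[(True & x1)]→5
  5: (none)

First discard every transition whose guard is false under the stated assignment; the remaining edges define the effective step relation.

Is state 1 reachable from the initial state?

9 transition(s) survive guard evaluation.
L0 = {0}
L1 = {2,4}  total {0,2,4}
L2 = {5}  total {0,2,4,5}
Reach set: {0,2,4,5}

Answer: UNREACHABLE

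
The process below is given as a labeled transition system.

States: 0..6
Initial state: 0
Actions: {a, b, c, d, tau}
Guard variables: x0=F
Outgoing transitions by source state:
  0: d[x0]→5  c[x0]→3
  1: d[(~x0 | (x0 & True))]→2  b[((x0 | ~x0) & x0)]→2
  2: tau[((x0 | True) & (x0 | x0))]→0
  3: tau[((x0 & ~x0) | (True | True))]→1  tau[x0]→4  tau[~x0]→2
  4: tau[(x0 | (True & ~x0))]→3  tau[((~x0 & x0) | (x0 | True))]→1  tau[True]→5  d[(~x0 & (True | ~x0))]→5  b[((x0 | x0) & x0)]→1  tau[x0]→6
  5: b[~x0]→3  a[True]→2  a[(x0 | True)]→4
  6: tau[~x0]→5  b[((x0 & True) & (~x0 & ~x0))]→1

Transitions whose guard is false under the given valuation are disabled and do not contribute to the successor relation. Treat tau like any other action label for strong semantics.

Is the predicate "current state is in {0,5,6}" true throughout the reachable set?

Answer: INVARIANT HOLDS

Working:
Safe = {0,5,6}
R = {0}
  0: safe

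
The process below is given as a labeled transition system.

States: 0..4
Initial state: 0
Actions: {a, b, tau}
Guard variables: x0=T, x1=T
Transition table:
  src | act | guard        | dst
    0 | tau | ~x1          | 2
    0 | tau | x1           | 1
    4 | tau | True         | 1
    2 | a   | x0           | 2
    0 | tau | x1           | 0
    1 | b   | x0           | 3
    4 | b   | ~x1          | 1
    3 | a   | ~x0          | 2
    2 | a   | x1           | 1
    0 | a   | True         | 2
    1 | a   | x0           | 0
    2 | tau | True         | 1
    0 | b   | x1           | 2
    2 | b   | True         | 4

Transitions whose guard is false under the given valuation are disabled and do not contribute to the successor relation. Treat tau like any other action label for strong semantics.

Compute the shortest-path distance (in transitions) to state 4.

BFS to 4:
  Layer 0: {0}
  Layer 1: {1,2}
  Layer 2: {3,4}
4 enters at depth 2; path a·b

Answer: 2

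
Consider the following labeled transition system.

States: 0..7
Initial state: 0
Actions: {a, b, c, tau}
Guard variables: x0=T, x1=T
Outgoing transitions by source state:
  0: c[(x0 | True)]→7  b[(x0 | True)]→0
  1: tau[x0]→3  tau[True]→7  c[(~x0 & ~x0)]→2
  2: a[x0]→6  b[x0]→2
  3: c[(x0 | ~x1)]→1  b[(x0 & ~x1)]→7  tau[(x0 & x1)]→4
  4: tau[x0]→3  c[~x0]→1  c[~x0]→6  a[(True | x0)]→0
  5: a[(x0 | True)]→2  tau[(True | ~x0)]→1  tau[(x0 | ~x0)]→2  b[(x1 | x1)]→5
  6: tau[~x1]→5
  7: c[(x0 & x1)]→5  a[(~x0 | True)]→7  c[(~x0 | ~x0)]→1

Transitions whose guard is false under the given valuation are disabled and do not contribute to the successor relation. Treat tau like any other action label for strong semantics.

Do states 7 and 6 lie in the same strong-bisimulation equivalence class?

Compute ~ classes (split until stable):
  π0 = {{0,1,2,3,4,5,6,7}}
  π1 = {{0},{1},{2},{3},{4},{5},{6},{7}}
Fixed point at round 2; 8 class(es).
7∈{7}, 6∈{6}

Answer: NOT BISIMILAR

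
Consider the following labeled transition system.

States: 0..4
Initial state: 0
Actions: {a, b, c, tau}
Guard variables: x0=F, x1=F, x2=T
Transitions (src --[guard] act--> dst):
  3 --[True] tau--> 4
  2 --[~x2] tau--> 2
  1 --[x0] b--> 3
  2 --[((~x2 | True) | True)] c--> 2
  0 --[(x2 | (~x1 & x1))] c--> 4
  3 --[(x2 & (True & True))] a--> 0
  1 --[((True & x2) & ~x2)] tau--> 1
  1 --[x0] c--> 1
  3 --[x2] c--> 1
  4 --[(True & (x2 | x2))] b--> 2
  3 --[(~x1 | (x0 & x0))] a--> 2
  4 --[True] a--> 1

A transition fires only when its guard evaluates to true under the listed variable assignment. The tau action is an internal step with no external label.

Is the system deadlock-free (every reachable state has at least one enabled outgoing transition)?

Reach set: {0,1,2,4}
  0: c→4  [1 out]
  1: ∅  [STUCK]
  2: c→2  [1 out]
  4: a→1  b→2  [2 out]
Path to 1: c·a

Answer: DEADLOCK at state 1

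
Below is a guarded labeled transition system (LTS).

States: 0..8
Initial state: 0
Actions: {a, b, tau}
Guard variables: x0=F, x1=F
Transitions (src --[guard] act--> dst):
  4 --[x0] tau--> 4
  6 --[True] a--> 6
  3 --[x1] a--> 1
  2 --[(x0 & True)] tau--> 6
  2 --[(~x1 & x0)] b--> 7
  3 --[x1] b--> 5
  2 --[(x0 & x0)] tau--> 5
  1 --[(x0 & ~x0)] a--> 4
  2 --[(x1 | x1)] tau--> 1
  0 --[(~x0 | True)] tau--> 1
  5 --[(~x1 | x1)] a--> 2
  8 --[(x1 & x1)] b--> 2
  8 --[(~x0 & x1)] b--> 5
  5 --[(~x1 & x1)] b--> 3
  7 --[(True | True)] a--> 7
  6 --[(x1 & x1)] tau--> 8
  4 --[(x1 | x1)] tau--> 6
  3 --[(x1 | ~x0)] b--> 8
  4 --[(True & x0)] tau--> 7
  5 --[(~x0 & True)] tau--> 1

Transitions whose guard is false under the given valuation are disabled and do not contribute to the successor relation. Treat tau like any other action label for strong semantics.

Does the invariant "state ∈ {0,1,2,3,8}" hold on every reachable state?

Inv-set: {0,1,2,3,8}
R = {0,1}
  0: ok
  1: ok

Answer: INVARIANT HOLDS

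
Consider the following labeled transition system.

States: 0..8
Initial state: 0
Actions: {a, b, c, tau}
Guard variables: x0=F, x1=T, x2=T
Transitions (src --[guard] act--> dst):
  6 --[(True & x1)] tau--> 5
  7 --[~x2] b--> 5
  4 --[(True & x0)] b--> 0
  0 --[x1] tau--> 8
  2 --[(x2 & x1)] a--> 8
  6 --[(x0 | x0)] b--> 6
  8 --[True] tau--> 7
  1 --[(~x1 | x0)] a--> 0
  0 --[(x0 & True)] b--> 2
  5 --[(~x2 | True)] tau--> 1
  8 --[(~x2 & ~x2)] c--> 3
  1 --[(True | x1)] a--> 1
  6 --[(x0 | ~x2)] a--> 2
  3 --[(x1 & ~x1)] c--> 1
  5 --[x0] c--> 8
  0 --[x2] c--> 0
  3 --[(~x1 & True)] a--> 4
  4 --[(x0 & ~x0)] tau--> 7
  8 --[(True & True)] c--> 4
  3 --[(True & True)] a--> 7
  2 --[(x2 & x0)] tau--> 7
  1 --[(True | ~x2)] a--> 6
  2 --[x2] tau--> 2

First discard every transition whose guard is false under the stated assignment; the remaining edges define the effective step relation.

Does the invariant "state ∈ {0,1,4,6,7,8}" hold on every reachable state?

Safe = {0,1,4,6,7,8}
R = {0,4,7,8}
  0: ✓
  4: ✓
  7: ✓
  8: ✓

Answer: INVARIANT HOLDS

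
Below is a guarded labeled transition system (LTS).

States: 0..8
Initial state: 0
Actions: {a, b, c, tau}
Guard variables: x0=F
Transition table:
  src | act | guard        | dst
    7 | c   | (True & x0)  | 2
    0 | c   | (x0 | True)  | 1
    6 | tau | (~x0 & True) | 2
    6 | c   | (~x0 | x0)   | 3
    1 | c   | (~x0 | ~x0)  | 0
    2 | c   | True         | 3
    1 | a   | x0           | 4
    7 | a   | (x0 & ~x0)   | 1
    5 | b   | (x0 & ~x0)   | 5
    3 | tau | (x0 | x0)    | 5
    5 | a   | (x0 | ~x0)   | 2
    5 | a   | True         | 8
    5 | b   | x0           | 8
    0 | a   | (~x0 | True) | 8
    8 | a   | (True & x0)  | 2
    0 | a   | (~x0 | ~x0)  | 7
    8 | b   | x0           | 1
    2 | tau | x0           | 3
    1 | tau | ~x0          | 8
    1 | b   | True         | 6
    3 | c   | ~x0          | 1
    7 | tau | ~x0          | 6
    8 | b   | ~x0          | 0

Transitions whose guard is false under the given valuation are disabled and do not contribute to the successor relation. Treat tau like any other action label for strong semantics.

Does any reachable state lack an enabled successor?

R = {0,1,2,3,6,7,8}
  0: a→7  a→8  c→1  [3 out]
  1: b→6  c→0  tau→8  [3 out]
  2: c→3  [1 out]
  3: c→1  [1 out]
  6: c→3  tau→2  [2 out]
  7: tau→6  [1 out]
  8: b→0  [1 out]

Answer: DEADLOCK-FREE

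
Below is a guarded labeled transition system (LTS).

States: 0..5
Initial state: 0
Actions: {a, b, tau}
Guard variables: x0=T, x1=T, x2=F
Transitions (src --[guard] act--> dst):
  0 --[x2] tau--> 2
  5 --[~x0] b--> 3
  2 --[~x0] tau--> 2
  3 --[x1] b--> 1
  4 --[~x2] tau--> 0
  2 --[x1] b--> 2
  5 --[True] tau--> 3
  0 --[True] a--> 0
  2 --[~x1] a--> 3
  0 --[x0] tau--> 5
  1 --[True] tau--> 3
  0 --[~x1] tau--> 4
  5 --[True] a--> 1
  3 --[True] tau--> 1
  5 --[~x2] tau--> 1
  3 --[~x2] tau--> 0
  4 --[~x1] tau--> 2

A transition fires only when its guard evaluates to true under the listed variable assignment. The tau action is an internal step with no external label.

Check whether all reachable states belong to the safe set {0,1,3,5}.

Answer: INVARIANT HOLDS

Trace:
Allowed set {0,1,3,5}
Reach set: {0,1,3,5}
  0: safe
  1: safe
  3: safe
  5: safe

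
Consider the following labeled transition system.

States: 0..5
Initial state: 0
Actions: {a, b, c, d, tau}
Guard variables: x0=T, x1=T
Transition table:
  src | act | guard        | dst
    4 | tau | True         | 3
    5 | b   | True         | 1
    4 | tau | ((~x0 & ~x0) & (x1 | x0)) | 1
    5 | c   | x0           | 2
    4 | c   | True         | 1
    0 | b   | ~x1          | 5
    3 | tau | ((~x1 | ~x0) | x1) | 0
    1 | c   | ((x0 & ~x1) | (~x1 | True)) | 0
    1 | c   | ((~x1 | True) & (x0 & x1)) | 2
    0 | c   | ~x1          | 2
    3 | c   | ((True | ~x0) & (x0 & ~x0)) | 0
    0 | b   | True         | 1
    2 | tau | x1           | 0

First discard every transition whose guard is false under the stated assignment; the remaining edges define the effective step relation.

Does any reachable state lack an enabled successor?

R = {0,1,2}
  0: b→1  [1 exit(s)]
  1: c→0  c→2  [2 exit(s)]
  2: tau→0  [1 exit(s)]

Answer: DEADLOCK-FREE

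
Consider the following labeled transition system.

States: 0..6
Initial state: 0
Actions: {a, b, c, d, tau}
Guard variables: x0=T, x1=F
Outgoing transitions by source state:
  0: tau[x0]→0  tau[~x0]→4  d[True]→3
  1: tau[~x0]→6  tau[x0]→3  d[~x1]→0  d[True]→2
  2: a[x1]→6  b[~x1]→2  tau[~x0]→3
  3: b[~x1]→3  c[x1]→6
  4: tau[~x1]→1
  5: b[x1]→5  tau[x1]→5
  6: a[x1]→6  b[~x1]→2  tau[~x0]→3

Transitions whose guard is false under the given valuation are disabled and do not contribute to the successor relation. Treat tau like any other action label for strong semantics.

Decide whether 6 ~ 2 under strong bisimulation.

Compute ~ classes (split until stable):
  π0 = {{0,1,2,3,4,5,6}}
  π1 = {{0,1},{2,3,6},{4},{5}}
  π2 = {{0},{1},{2,3,6},{4},{5}}
Fixed point at round 3; 5 class(es).
6∈{2,3,6}, 2∈{2,3,6}

Answer: BISIMILAR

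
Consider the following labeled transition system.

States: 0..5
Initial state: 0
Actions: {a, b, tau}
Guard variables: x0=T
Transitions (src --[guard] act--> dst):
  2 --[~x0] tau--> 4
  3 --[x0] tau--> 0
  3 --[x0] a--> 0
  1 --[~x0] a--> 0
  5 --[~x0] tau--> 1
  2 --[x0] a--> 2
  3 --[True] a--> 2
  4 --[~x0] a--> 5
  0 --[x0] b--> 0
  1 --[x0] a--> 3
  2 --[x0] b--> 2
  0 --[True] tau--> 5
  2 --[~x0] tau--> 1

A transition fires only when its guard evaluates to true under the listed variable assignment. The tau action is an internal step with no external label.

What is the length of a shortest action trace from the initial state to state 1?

BFS to 1:
  Layer 0: {0}
  Layer 1: {5}
1 never appears.

Answer: UNREACHABLE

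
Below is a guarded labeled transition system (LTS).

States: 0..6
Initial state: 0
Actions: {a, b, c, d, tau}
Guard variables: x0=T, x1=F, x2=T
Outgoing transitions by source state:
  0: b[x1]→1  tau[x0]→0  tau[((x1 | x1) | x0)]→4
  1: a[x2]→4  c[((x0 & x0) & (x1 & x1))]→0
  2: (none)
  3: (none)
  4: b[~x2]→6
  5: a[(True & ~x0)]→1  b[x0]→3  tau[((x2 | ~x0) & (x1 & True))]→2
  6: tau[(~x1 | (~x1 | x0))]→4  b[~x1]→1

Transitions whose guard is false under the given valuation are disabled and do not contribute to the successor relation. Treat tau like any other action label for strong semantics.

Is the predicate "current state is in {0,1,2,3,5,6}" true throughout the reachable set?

Answer: INVARIANT VIOLATED at state 4

Analysis:
Safe = {0,1,2,3,5,6}
R = {0,4}
  0: ok
  4: ✗ unsafe
counterexample path to 4: tau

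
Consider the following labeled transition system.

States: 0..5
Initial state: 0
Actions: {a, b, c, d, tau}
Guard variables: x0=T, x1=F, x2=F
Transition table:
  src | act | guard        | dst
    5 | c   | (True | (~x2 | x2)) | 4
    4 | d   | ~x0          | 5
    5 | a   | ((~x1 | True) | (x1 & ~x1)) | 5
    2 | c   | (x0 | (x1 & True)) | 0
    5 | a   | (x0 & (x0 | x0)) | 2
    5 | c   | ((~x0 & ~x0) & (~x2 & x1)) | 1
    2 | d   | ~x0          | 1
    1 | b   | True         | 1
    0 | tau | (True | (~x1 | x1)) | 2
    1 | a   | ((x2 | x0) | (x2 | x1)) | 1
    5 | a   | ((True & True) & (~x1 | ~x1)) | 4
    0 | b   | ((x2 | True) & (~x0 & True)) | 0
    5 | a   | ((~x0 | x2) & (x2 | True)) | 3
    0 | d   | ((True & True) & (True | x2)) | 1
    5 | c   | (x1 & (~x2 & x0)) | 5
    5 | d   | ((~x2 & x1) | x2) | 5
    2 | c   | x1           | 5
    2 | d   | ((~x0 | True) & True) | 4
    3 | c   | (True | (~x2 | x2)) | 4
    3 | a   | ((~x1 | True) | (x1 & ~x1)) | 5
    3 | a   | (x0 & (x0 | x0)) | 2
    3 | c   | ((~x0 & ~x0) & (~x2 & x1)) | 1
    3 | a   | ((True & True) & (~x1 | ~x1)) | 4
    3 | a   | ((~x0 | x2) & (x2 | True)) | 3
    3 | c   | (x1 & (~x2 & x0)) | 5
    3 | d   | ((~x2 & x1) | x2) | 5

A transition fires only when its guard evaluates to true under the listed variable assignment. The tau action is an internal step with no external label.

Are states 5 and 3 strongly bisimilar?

Answer: BISIMILAR

Trace:
Refine partition for ~:
  π0 = {{0,1,2,3,4,5}}
  π1 = {{0},{1},{2},{3,5},{4}}
Fixed point at round 2; 5 class(es).
class of 5: {3,5}; class of 3: {3,5}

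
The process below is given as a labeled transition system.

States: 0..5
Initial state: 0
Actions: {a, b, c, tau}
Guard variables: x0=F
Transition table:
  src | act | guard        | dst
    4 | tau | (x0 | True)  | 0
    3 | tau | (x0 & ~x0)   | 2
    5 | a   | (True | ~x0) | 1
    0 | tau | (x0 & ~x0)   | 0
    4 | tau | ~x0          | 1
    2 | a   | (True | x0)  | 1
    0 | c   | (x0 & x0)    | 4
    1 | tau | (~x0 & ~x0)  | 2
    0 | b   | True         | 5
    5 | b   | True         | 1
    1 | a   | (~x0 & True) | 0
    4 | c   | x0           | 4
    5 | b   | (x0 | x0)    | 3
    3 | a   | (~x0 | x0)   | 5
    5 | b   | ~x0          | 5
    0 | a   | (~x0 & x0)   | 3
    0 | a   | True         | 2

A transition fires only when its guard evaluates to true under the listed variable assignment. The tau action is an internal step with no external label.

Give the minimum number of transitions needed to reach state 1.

BFS to 1:
  Layer 0: {0}
  Layer 1: {2,5}
  Layer 2: {1}
1 enters at depth 2; path a·a

Answer: 2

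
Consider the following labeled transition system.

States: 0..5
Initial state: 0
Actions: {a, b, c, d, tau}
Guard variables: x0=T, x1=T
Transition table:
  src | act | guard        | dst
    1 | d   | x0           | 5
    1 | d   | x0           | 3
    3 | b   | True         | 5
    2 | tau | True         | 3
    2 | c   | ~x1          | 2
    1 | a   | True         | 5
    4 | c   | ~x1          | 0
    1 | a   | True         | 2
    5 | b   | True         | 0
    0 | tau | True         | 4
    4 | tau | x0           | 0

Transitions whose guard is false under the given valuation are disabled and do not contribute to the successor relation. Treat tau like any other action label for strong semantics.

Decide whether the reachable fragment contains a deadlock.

Answer: DEADLOCK-FREE

Working:
R = {0,4}
  0: tau→4  [1 exit(s)]
  4: tau→0  [1 exit(s)]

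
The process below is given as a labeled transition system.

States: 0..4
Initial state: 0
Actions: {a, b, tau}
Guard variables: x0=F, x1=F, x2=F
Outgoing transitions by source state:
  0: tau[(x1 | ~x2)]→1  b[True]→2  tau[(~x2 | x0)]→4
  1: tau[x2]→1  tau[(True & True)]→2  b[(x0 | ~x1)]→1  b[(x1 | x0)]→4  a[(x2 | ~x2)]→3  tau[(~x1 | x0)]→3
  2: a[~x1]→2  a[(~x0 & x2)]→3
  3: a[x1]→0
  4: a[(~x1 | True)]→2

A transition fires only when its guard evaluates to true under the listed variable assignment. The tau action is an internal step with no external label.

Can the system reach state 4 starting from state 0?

After dropping false guards: 9 live edges.
Layer 0: {0}
Layer 1: {1,2,4}  total {0,1,2,4}
Layer 2: {3}  total {0,1,2,3,4}
R = {0,1,2,3,4}
trace reaching 4: tau

Answer: REACHABLE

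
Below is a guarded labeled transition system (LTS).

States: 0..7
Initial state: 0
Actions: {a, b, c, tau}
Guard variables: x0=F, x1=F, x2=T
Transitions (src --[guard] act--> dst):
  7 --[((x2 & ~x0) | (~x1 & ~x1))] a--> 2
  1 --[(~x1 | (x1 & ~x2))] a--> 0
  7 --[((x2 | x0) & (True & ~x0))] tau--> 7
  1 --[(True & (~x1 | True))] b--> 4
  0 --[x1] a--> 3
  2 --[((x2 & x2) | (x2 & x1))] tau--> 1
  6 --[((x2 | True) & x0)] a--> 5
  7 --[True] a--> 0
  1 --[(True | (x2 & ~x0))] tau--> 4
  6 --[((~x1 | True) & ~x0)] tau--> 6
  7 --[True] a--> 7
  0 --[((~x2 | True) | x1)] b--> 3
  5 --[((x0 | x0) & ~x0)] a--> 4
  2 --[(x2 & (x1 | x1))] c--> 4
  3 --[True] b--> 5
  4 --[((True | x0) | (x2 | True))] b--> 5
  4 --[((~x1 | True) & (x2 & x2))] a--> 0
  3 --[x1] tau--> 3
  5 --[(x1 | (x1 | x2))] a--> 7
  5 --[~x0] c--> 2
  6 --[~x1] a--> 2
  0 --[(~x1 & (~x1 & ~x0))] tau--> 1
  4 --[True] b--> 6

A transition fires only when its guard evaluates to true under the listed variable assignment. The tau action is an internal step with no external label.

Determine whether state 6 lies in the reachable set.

Answer: REACHABLE

Trace:
Guard filter leaves 18 enabled edge(s).
depth 0: {0}
depth 1: {1,3}  now seen {0,1,3}
depth 2: {4,5}  now seen {0,1,3,4,5}
depth 3: {2,6,7}  now seen {0,1,2,3,4,5,6,7}
Reach set: {0,1,2,3,4,5,6,7}
witness 6: tau·b·b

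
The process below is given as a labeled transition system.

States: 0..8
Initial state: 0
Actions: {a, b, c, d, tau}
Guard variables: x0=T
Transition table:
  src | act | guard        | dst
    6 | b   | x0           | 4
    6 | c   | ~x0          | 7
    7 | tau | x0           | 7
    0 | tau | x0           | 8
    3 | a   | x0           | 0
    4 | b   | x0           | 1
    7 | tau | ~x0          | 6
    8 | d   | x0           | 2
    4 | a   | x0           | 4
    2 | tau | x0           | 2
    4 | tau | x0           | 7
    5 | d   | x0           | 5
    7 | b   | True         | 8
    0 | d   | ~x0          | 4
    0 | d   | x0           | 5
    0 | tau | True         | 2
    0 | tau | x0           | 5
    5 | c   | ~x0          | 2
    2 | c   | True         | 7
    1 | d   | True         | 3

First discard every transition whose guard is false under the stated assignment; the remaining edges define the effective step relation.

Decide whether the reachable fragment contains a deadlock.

R = {0,2,5,7,8}
  0: d→5  tau→2  tau→5  tau→8  [deg 4]
  2: c→7  tau→2  [deg 2]
  5: d→5  [deg 1]
  7: b→8  tau→7  [deg 2]
  8: d→2  [deg 1]

Answer: DEADLOCK-FREE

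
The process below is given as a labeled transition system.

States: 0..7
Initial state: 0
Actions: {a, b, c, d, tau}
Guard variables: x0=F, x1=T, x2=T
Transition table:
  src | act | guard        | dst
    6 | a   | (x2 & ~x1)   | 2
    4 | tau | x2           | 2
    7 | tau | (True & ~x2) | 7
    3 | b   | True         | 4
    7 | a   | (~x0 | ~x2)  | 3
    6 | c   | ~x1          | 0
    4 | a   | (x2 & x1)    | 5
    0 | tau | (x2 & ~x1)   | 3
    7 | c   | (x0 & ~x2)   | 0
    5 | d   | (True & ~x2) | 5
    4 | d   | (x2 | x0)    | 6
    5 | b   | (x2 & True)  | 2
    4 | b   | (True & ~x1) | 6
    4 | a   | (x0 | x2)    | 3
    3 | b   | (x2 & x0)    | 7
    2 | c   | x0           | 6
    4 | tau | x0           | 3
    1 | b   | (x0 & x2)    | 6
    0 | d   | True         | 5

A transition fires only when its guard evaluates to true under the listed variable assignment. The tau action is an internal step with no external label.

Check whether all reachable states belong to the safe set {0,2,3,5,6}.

Answer: INVARIANT HOLDS

Working:
Safe = {0,2,3,5,6}
Reach set: {0,2,5}
  0: safe
  2: safe
  5: safe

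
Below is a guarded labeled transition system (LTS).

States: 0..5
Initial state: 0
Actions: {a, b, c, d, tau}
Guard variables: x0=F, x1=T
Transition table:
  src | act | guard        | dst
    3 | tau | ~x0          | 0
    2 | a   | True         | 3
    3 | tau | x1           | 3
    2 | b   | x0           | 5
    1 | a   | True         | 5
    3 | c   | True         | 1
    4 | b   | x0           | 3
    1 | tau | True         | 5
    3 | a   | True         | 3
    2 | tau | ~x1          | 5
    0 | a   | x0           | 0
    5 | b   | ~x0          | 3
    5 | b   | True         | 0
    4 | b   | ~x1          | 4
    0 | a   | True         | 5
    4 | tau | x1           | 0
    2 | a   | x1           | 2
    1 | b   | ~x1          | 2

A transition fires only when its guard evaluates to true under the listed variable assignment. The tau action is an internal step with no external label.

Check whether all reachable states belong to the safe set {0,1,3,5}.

Safe = {0,1,3,5}
Reachable = {0,1,3,5}
  0: ok
  1: ok
  3: ok
  5: ok

Answer: INVARIANT HOLDS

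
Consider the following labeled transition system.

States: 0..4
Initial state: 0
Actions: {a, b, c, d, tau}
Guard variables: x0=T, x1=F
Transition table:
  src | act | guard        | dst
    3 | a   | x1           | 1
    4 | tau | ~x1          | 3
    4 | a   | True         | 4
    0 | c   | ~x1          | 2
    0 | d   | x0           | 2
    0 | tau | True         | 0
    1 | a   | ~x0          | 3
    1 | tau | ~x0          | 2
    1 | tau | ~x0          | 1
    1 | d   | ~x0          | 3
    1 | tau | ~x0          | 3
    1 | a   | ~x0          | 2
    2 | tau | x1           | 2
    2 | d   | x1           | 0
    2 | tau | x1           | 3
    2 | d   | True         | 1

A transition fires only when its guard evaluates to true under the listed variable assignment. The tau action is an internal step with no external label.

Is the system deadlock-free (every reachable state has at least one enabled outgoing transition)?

Reach set: {0,1,2}
  0: c→2  d→2  tau→0  [3 exit(s)]
  1: ∅  [no exit]
  2: d→1  [1 exit(s)]
Path to 1: c·d

Answer: DEADLOCK at state 1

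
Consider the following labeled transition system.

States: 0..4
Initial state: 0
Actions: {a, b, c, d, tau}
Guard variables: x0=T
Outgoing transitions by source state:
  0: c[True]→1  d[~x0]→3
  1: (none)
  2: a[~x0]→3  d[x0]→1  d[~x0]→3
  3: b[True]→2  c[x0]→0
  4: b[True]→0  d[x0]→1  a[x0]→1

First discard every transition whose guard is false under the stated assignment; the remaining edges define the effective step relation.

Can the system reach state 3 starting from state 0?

Answer: UNREACHABLE

Working:
After dropping false guards: 7 live edges.
depth 0: {0}
depth 1: {1}  now seen {0,1}
Reachable = {0,1}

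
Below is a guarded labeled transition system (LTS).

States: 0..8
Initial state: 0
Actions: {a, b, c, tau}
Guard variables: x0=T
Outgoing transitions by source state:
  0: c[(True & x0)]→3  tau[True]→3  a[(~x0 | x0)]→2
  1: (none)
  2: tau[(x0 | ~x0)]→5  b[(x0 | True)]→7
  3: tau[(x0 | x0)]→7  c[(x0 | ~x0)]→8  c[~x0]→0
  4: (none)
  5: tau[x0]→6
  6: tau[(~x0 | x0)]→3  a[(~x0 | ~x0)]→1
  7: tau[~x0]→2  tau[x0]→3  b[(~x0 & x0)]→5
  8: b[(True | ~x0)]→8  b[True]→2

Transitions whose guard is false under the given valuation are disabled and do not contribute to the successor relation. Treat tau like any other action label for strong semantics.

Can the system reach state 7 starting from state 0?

Guard filter leaves 12 enabled edge(s).
Layer 0: {0}
Layer 1: {2,3}  total {0,2,3}
Layer 2: {5,7,8}  total {0,2,3,5,7,8}
Layer 3: {6}  total {0,2,3,5,6,7,8}
Reachable = {0,2,3,5,6,7,8}
Path to 7: c·tau

Answer: REACHABLE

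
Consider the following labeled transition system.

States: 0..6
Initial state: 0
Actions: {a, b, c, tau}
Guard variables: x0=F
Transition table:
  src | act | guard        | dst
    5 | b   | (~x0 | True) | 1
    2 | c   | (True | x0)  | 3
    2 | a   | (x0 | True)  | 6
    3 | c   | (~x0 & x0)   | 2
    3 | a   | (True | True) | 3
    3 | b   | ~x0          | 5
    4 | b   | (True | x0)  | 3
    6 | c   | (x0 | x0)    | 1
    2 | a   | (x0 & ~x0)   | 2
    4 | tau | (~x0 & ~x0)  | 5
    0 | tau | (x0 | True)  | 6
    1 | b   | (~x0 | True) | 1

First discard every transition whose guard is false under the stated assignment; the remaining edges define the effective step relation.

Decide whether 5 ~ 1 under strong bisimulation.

Answer: BISIMILAR

Analysis:
Compute ~ classes (split until stable):
  round 0: {{0,1,2,3,4,5,6}}
  round 1: {{0},{1,5},{2},{3},{4},{6}}
stable after 2 split(s): 6 block(s)
[5]={1,5}  [1]={1,5}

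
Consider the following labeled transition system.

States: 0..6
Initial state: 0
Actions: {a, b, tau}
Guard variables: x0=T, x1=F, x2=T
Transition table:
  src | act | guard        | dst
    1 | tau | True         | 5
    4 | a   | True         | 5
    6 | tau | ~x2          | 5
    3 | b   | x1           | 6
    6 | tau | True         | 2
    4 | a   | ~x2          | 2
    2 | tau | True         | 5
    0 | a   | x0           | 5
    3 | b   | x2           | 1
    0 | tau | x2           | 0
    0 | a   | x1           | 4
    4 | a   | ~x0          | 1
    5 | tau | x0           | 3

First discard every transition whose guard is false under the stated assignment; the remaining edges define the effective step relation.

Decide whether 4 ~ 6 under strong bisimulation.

Bisimulation quotient by refinement:
  π0 = {{0,1,2,3,4,5,6}}
  π1 = {{0},{1,2,5,6},{3},{4}}
  π2 = {{0},{1,2,6},{3},{4},{5}}
  π3 = {{0},{1,2},{3},{4},{5},{6}}
stable after 4 split(s): 6 block(s)
class of 4: {4}; class of 6: {6}

Answer: NOT BISIMILAR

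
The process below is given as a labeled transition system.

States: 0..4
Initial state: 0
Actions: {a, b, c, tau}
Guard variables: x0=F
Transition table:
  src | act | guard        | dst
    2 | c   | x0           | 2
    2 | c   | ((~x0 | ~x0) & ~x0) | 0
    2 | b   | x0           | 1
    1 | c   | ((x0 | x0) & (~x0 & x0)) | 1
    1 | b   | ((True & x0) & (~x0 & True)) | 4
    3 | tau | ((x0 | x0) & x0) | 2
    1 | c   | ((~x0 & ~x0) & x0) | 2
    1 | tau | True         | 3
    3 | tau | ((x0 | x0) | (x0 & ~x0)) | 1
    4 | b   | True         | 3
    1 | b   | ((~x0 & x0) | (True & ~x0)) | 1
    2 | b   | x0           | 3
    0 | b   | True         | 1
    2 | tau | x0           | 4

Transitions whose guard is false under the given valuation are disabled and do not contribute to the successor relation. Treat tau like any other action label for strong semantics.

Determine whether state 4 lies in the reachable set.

Answer: UNREACHABLE

Working:
After dropping false guards: 5 live edges.
Layer 0: {0}
Layer 1: {1}  now seen {0,1}
Layer 2: {3}  now seen {0,1,3}
Reach set: {0,1,3}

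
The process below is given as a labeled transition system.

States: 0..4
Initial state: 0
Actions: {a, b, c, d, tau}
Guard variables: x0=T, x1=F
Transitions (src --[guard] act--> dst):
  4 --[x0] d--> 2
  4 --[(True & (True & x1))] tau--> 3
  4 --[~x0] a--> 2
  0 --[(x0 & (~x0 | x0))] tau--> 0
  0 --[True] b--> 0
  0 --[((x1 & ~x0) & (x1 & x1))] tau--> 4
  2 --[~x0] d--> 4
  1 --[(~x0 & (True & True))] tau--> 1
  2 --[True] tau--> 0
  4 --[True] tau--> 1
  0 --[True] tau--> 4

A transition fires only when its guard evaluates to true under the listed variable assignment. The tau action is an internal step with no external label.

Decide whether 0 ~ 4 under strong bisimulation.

Answer: NOT BISIMILAR

Working:
Compute ~ classes (split until stable):
  round 0: {{0,1,2,3,4}}
  round 1: {{0},{1,3},{2},{4}}
4 equivalence class(es) (converged in 2)
class of 0: {0}; class of 4: {4}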